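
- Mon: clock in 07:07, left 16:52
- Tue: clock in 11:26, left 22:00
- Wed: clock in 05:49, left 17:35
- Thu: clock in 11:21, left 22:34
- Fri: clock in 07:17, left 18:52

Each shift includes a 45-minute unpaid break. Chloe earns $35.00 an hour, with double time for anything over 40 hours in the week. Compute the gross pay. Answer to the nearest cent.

$2179.33

Mon: 07:07–16:52 = 9 h 45 min; less 45 min break → 9 h 0 min
Tue: 11:26–22:00 = 10 h 34 min; less 45 min break → 9 h 49 min
Wed: 05:49–17:35 = 11 h 46 min; less 45 min break → 11 h 1 min
Thu: 11:21–22:34 = 11 h 13 min; less 45 min break → 10 h 28 min
Fri: 07:17–18:52 = 11 h 35 min; less 45 min break → 10 h 50 min
Total worked: 51 h 8 min = 3068 min.
Regular 40 h 0 min = 2400 min at $35.00/h; overtime 11 h 8 min = 668 min at $70.00/h.
Pay = (2400 × $35.00 + 668 × $70.00) ÷ 60 = $2179.33.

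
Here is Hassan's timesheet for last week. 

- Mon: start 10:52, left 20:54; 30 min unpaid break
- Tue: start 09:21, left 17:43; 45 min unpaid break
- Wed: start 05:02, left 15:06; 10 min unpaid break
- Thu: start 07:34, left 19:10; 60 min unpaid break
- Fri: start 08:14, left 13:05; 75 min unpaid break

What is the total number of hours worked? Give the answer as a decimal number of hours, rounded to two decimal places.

Mon: 10:52–20:54 = 10 h 2 min; less 30 min break → 9 h 32 min
Tue: 09:21–17:43 = 8 h 22 min; less 45 min break → 7 h 37 min
Wed: 05:02–15:06 = 10 h 4 min; less 10 min break → 9 h 54 min
Thu: 07:34–19:10 = 11 h 36 min; less 60 min break → 10 h 36 min
Fri: 08:14–13:05 = 4 h 51 min; less 75 min break → 3 h 36 min
Total: 9 h 32 min + 7 h 37 min + 9 h 54 min + 10 h 36 min + 3 h 36 min = 41 h 15 min.

41.25 hours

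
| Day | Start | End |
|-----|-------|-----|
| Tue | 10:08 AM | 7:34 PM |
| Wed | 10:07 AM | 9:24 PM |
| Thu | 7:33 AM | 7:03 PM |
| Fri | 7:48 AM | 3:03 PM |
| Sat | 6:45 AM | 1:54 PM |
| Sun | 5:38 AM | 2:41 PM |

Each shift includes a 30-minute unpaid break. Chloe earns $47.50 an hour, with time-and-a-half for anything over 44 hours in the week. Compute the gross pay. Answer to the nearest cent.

$2707.50

Tue: 10:08 AM–7:34 PM = 9 h 26 min; less 30 min break → 8 h 56 min
Wed: 10:07 AM–9:24 PM = 11 h 17 min; less 30 min break → 10 h 47 min
Thu: 7:33 AM–7:03 PM = 11 h 30 min; less 30 min break → 11 h 0 min
Fri: 7:48 AM–3:03 PM = 7 h 15 min; less 30 min break → 6 h 45 min
Sat: 6:45 AM–1:54 PM = 7 h 9 min; less 30 min break → 6 h 39 min
Sun: 5:38 AM–2:41 PM = 9 h 3 min; less 30 min break → 8 h 33 min
Total worked: 52 h 40 min = 3160 min.
Regular 44 h 0 min = 2640 min at $47.50/h; overtime 8 h 40 min = 520 min at $71.25/h.
Pay = (2640 × $47.50 + 520 × $71.25) ÷ 60 = $2707.50.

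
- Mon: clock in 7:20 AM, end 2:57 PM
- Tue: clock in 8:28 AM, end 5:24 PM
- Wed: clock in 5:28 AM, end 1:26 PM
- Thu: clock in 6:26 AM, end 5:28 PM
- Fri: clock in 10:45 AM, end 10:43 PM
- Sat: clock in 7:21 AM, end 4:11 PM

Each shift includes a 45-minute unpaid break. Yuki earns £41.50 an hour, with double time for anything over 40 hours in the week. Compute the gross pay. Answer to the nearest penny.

£2643.55

Mon: 7:20 AM–2:57 PM = 7 h 37 min; less 45 min break → 6 h 52 min
Tue: 8:28 AM–5:24 PM = 8 h 56 min; less 45 min break → 8 h 11 min
Wed: 5:28 AM–1:26 PM = 7 h 58 min; less 45 min break → 7 h 13 min
Thu: 6:26 AM–5:28 PM = 11 h 2 min; less 45 min break → 10 h 17 min
Fri: 10:45 AM–10:43 PM = 11 h 58 min; less 45 min break → 11 h 13 min
Sat: 7:21 AM–4:11 PM = 8 h 50 min; less 45 min break → 8 h 5 min
Total worked: 51 h 51 min = 3111 min.
Regular 40 h 0 min = 2400 min at £41.50/h; overtime 11 h 51 min = 711 min at £83.00/h.
Pay = (2400 × £41.50 + 711 × £83.00) ÷ 60 = £2643.55.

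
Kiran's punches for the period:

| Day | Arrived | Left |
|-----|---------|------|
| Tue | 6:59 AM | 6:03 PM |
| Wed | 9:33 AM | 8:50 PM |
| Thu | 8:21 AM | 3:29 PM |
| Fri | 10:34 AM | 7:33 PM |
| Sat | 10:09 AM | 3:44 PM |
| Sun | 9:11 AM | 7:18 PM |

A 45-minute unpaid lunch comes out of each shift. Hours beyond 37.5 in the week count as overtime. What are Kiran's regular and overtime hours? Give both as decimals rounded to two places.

Regular 37.50 hours, overtime 12.17 hours

Tue: 6:59 AM–6:03 PM = 11 h 4 min; less 45 min break → 10 h 19 min
Wed: 9:33 AM–8:50 PM = 11 h 17 min; less 45 min break → 10 h 32 min
Thu: 8:21 AM–3:29 PM = 7 h 8 min; less 45 min break → 6 h 23 min
Fri: 10:34 AM–7:33 PM = 8 h 59 min; less 45 min break → 8 h 14 min
Sat: 10:09 AM–3:44 PM = 5 h 35 min; less 45 min break → 4 h 50 min
Sun: 9:11 AM–7:18 PM = 10 h 7 min; less 45 min break → 9 h 22 min
Total worked: 49 h 40 min = 49.67 h.
Threshold 37.5 h → overtime 12 h 10 min, regular 37 h 30 min.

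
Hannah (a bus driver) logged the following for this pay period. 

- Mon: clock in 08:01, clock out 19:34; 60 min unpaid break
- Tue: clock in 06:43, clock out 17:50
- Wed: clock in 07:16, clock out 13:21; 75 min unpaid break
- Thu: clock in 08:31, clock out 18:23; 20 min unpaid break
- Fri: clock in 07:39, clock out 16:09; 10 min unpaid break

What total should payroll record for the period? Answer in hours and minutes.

Mon: 08:01–19:34 = 11 h 33 min; less 60 min break → 10 h 33 min
Tue: 06:43–17:50 = 11 h 7 min
Wed: 07:16–13:21 = 6 h 5 min; less 75 min break → 4 h 50 min
Thu: 08:31–18:23 = 9 h 52 min; less 20 min break → 9 h 32 min
Fri: 07:39–16:09 = 8 h 30 min; less 10 min break → 8 h 20 min
Total: 10 h 33 min + 11 h 7 min + 4 h 50 min + 9 h 32 min + 8 h 20 min = 44 h 22 min.

44 h 22 min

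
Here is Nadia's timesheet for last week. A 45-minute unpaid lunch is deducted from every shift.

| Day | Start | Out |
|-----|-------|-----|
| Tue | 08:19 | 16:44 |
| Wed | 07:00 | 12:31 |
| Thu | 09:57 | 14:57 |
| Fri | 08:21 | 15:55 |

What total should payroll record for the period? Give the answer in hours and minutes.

Tue: 08:19–16:44 = 8 h 25 min; less 45 min break → 7 h 40 min
Wed: 07:00–12:31 = 5 h 31 min; less 45 min break → 4 h 46 min
Thu: 09:57–14:57 = 5 h 0 min; less 45 min break → 4 h 15 min
Fri: 08:21–15:55 = 7 h 34 min; less 45 min break → 6 h 49 min
Total: 7 h 40 min + 4 h 46 min + 4 h 15 min + 6 h 49 min = 23 h 30 min.

23 h 30 min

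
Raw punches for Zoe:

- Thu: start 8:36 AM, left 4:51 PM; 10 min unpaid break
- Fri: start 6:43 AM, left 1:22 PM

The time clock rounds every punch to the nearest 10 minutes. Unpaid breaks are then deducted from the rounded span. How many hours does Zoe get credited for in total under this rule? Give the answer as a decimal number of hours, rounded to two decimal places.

Thu: in 8:36 AM→8:40 AM, out 4:51 PM→4:50 PM; 8 h 10 min − 10 min = 8 h 0 min
Fri: in 6:43 AM→6:40 AM, out 1:22 PM→1:20 PM; 6 h 40 min
Total credited: 14 h 40 min.

14.67 hours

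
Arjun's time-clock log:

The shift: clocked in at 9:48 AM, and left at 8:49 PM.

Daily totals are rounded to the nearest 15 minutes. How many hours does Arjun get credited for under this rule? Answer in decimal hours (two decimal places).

The shift: 9:48 AM–8:49 PM = 11 h 1 min → rounds to 11 h 0 min

11.00 hours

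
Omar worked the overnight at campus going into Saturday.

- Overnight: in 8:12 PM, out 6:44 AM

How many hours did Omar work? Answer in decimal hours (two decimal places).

Overnight: 8:12 PM → midnight = 3 h 48 min; midnight → 6:44 AM = 6 h 44 min; span 10 h 32 min

10.53 hours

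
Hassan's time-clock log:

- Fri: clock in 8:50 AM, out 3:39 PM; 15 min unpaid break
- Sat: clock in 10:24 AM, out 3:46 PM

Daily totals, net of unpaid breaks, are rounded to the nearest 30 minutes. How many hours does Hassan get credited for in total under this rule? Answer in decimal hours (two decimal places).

12.00 hours

Fri: 8:50 AM–3:39 PM = 6 h 49 min − 15 min = 6 h 34 min → rounds to 6 h 30 min
Sat: 10:24 AM–3:46 PM = 5 h 22 min → rounds to 5 h 30 min
Total credited: 12 h 0 min.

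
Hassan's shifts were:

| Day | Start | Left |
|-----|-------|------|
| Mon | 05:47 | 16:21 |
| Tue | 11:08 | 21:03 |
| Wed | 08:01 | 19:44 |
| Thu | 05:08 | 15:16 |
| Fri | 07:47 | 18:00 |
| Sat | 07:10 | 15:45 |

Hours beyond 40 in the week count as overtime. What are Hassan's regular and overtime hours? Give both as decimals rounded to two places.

Regular 40.00 hours, overtime 21.13 hours

Mon: 05:47–16:21 = 10 h 34 min
Tue: 11:08–21:03 = 9 h 55 min
Wed: 08:01–19:44 = 11 h 43 min
Thu: 05:08–15:16 = 10 h 8 min
Fri: 07:47–18:00 = 10 h 13 min
Sat: 07:10–15:45 = 8 h 35 min
Total worked: 61 h 8 min = 61.13 h.
Threshold 40 h → overtime 21 h 8 min, regular 40 h 0 min.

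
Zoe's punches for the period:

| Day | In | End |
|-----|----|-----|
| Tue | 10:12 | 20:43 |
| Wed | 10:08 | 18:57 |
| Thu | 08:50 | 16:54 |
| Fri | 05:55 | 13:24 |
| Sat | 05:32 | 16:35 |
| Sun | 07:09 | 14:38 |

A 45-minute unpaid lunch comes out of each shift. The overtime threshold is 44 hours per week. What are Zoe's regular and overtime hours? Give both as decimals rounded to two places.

Tue: 10:12–20:43 = 10 h 31 min; less 45 min break → 9 h 46 min
Wed: 10:08–18:57 = 8 h 49 min; less 45 min break → 8 h 4 min
Thu: 08:50–16:54 = 8 h 4 min; less 45 min break → 7 h 19 min
Fri: 05:55–13:24 = 7 h 29 min; less 45 min break → 6 h 44 min
Sat: 05:32–16:35 = 11 h 3 min; less 45 min break → 10 h 18 min
Sun: 07:09–14:38 = 7 h 29 min; less 45 min break → 6 h 44 min
Total worked: 48 h 55 min = 48.92 h.
Threshold 44 h → overtime 4 h 55 min, regular 44 h 0 min.

Regular 44.00 hours, overtime 4.92 hours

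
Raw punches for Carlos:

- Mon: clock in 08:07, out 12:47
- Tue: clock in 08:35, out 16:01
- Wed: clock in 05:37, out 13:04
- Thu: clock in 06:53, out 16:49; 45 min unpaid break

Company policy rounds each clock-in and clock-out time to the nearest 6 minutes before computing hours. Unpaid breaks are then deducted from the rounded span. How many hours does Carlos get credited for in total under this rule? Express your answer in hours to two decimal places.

Mon: in 08:07→08:06, out 12:47→12:48; 4 h 42 min
Tue: in 08:35→08:36, out 16:01→16:00; 7 h 24 min
Wed: in 05:37→05:36, out 13:04→13:06; 7 h 30 min
Thu: in 06:53→06:54, out 16:49→16:48; 9 h 54 min − 45 min = 9 h 9 min
Total credited: 28 h 45 min.

28.75 hours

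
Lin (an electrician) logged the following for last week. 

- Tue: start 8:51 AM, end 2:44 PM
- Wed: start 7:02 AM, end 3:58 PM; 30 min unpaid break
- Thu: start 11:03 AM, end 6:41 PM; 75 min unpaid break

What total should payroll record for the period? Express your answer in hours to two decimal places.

20.70 hours

Tue: 8:51 AM–2:44 PM = 5 h 53 min
Wed: 7:02 AM–3:58 PM = 8 h 56 min; less 30 min break → 8 h 26 min
Thu: 11:03 AM–6:41 PM = 7 h 38 min; less 75 min break → 6 h 23 min
Total: 5 h 53 min + 8 h 26 min + 6 h 23 min = 20 h 42 min.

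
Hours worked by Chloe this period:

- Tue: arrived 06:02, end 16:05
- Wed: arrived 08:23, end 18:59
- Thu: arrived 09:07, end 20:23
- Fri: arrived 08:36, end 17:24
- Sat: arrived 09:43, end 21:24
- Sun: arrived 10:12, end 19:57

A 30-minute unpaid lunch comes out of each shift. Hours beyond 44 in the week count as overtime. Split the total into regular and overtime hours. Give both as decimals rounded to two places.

Regular 44.00 hours, overtime 15.15 hours

Tue: 06:02–16:05 = 10 h 3 min; less 30 min break → 9 h 33 min
Wed: 08:23–18:59 = 10 h 36 min; less 30 min break → 10 h 6 min
Thu: 09:07–20:23 = 11 h 16 min; less 30 min break → 10 h 46 min
Fri: 08:36–17:24 = 8 h 48 min; less 30 min break → 8 h 18 min
Sat: 09:43–21:24 = 11 h 41 min; less 30 min break → 11 h 11 min
Sun: 10:12–19:57 = 9 h 45 min; less 30 min break → 9 h 15 min
Total worked: 59 h 9 min = 59.15 h.
Threshold 44 h → overtime 15 h 9 min, regular 44 h 0 min.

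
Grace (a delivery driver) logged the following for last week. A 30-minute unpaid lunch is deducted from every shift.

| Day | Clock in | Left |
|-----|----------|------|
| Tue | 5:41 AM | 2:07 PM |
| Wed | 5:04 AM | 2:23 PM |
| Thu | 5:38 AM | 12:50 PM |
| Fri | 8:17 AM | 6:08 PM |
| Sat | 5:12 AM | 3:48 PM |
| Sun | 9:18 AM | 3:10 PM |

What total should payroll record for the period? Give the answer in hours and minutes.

48 h 16 min

Tue: 5:41 AM–2:07 PM = 8 h 26 min; less 30 min break → 7 h 56 min
Wed: 5:04 AM–2:23 PM = 9 h 19 min; less 30 min break → 8 h 49 min
Thu: 5:38 AM–12:50 PM = 7 h 12 min; less 30 min break → 6 h 42 min
Fri: 8:17 AM–6:08 PM = 9 h 51 min; less 30 min break → 9 h 21 min
Sat: 5:12 AM–3:48 PM = 10 h 36 min; less 30 min break → 10 h 6 min
Sun: 9:18 AM–3:10 PM = 5 h 52 min; less 30 min break → 5 h 22 min
Total: 7 h 56 min + 8 h 49 min + 6 h 42 min + 9 h 21 min + 10 h 6 min + 5 h 22 min = 48 h 16 min.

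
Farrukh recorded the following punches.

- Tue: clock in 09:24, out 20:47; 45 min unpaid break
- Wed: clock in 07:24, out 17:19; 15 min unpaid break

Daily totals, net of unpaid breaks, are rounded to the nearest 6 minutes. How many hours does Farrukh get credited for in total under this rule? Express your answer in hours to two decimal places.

Tue: 09:24–20:47 = 11 h 23 min − 45 min = 10 h 38 min → rounds to 10 h 36 min
Wed: 07:24–17:19 = 9 h 55 min − 15 min = 9 h 40 min → rounds to 9 h 42 min
Total credited: 20 h 18 min.

20.30 hours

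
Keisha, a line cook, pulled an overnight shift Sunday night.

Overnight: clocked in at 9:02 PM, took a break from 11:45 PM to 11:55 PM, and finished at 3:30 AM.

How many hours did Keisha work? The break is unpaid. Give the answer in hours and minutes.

6 h 18 min

Overnight: 9:02 PM → midnight = 2 h 58 min; midnight → 3:30 AM = 3 h 30 min; span 6 h 28 min; less 10 min break → 6 h 18 min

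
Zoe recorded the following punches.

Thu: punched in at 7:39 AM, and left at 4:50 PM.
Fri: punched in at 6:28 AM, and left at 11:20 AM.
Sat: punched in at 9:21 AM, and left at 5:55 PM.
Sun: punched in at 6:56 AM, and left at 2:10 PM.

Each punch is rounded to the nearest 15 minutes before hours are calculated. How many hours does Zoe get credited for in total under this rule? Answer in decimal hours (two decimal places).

Thu: in 7:39 AM→7:45 AM, out 4:50 PM→4:45 PM; 9 h 0 min
Fri: in 6:28 AM→6:30 AM, out 11:20 AM→11:15 AM; 4 h 45 min
Sat: in 9:21 AM→9:15 AM, out 5:55 PM→6:00 PM; 8 h 45 min
Sun: in 6:56 AM→7:00 AM, out 2:10 PM→2:15 PM; 7 h 15 min
Total credited: 29 h 45 min.

29.75 hours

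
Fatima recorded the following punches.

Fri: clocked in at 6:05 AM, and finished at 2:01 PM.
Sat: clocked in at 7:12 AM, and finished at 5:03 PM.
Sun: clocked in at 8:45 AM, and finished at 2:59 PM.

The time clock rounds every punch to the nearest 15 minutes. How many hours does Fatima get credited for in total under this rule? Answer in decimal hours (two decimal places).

Fri: in 6:05 AM→6:00 AM, out 2:01 PM→2:00 PM; 8 h 0 min
Sat: in 7:12 AM→7:15 AM, out 5:03 PM→5:00 PM; 9 h 45 min
Sun: in 8:45 AM→8:45 AM, out 2:59 PM→3:00 PM; 6 h 15 min
Total credited: 24 h 0 min.

24.00 hours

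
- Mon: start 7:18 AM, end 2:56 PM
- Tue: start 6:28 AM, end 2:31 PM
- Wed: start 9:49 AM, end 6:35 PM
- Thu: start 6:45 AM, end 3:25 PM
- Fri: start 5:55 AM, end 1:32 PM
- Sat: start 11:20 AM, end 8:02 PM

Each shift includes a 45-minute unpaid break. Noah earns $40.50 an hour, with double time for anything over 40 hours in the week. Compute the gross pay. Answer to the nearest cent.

$2019.60

Mon: 7:18 AM–2:56 PM = 7 h 38 min; less 45 min break → 6 h 53 min
Tue: 6:28 AM–2:31 PM = 8 h 3 min; less 45 min break → 7 h 18 min
Wed: 9:49 AM–6:35 PM = 8 h 46 min; less 45 min break → 8 h 1 min
Thu: 6:45 AM–3:25 PM = 8 h 40 min; less 45 min break → 7 h 55 min
Fri: 5:55 AM–1:32 PM = 7 h 37 min; less 45 min break → 6 h 52 min
Sat: 11:20 AM–8:02 PM = 8 h 42 min; less 45 min break → 7 h 57 min
Total worked: 44 h 56 min = 2696 min.
Regular 40 h 0 min = 2400 min at $40.50/h; overtime 4 h 56 min = 296 min at $81.00/h.
Pay = (2400 × $40.50 + 296 × $81.00) ÷ 60 = $2019.60.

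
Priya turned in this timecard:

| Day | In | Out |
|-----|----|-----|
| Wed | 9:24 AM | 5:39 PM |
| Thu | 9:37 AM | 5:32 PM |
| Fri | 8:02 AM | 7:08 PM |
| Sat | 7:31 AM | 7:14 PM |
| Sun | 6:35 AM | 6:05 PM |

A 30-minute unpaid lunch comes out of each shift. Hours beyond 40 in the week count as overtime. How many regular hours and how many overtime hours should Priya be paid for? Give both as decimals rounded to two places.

Wed: 9:24 AM–5:39 PM = 8 h 15 min; less 30 min break → 7 h 45 min
Thu: 9:37 AM–5:32 PM = 7 h 55 min; less 30 min break → 7 h 25 min
Fri: 8:02 AM–7:08 PM = 11 h 6 min; less 30 min break → 10 h 36 min
Sat: 7:31 AM–7:14 PM = 11 h 43 min; less 30 min break → 11 h 13 min
Sun: 6:35 AM–6:05 PM = 11 h 30 min; less 30 min break → 11 h 0 min
Total worked: 47 h 59 min = 47.98 h.
Threshold 40 h → overtime 7 h 59 min, regular 40 h 0 min.

Regular 40.00 hours, overtime 7.98 hours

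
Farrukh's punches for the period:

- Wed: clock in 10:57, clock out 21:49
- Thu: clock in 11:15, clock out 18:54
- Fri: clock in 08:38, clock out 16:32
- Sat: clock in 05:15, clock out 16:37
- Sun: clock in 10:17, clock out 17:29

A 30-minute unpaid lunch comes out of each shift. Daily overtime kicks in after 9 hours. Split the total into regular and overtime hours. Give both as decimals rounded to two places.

Wed: 10:57–21:49 = 10 h 52 min; less 30 min break → 10 h 22 min
Thu: 11:15–18:54 = 7 h 39 min; less 30 min break → 7 h 9 min
Fri: 08:38–16:32 = 7 h 54 min; less 30 min break → 7 h 24 min
Sat: 05:15–16:37 = 11 h 22 min; less 30 min break → 10 h 52 min
Sun: 10:17–17:29 = 7 h 12 min; less 30 min break → 6 h 42 min
Wed reg 9 h 0 min / OT 1 h 22 min; Thu reg 7 h 9 min / OT 0 h 0 min; Fri reg 7 h 24 min / OT 0 h 0 min; Sat reg 9 h 0 min / OT 1 h 52 min; Sun reg 6 h 42 min / OT 0 h 0 min.
Totals: regular 39 h 15 min, overtime 3 h 14 min.

Regular 39.25 hours, overtime 3.23 hours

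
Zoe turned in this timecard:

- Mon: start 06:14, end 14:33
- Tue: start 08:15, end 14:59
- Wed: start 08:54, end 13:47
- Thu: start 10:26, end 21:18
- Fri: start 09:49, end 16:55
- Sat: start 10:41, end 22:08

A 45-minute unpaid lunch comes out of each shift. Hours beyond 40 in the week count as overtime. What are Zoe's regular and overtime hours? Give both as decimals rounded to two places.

Mon: 06:14–14:33 = 8 h 19 min; less 45 min break → 7 h 34 min
Tue: 08:15–14:59 = 6 h 44 min; less 45 min break → 5 h 59 min
Wed: 08:54–13:47 = 4 h 53 min; less 45 min break → 4 h 8 min
Thu: 10:26–21:18 = 10 h 52 min; less 45 min break → 10 h 7 min
Fri: 09:49–16:55 = 7 h 6 min; less 45 min break → 6 h 21 min
Sat: 10:41–22:08 = 11 h 27 min; less 45 min break → 10 h 42 min
Total worked: 44 h 51 min = 44.85 h.
Threshold 40 h → overtime 4 h 51 min, regular 40 h 0 min.

Regular 40.00 hours, overtime 4.85 hours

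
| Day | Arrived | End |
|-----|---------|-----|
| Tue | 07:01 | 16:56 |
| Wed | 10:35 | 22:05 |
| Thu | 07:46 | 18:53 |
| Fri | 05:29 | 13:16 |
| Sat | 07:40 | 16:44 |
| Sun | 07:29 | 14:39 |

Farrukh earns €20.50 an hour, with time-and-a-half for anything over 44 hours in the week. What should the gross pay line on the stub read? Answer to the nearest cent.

Tue: 07:01–16:56 = 9 h 55 min
Wed: 10:35–22:05 = 11 h 30 min
Thu: 07:46–18:53 = 11 h 7 min
Fri: 05:29–13:16 = 7 h 47 min
Sat: 07:40–16:44 = 9 h 4 min
Sun: 07:29–14:39 = 7 h 10 min
Total worked: 56 h 33 min = 3393 min.
Regular 44 h 0 min = 2640 min at €20.50/h; overtime 12 h 33 min = 753 min at €30.75/h.
Pay = (2640 × €20.50 + 753 × €30.75) ÷ 60 = €1287.91.

€1287.91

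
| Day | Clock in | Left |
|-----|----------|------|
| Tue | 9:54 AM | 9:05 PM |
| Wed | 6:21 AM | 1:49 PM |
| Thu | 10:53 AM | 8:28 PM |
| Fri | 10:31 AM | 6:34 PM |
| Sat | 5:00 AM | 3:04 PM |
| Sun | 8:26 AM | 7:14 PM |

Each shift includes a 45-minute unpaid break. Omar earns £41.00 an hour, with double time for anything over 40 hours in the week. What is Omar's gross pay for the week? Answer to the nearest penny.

Tue: 9:54 AM–9:05 PM = 11 h 11 min; less 45 min break → 10 h 26 min
Wed: 6:21 AM–1:49 PM = 7 h 28 min; less 45 min break → 6 h 43 min
Thu: 10:53 AM–8:28 PM = 9 h 35 min; less 45 min break → 8 h 50 min
Fri: 10:31 AM–6:34 PM = 8 h 3 min; less 45 min break → 7 h 18 min
Sat: 5:00 AM–3:04 PM = 10 h 4 min; less 45 min break → 9 h 19 min
Sun: 8:26 AM–7:14 PM = 10 h 48 min; less 45 min break → 10 h 3 min
Total worked: 52 h 39 min = 3159 min.
Regular 40 h 0 min = 2400 min at £41.00/h; overtime 12 h 39 min = 759 min at £82.00/h.
Pay = (2400 × £41.00 + 759 × £82.00) ÷ 60 = £2677.30.

£2677.30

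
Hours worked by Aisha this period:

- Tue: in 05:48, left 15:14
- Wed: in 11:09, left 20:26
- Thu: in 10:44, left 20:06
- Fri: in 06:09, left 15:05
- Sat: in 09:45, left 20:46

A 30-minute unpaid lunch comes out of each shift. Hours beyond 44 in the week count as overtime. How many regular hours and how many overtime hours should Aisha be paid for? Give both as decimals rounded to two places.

Regular 44.00 hours, overtime 1.53 hours

Tue: 05:48–15:14 = 9 h 26 min; less 30 min break → 8 h 56 min
Wed: 11:09–20:26 = 9 h 17 min; less 30 min break → 8 h 47 min
Thu: 10:44–20:06 = 9 h 22 min; less 30 min break → 8 h 52 min
Fri: 06:09–15:05 = 8 h 56 min; less 30 min break → 8 h 26 min
Sat: 09:45–20:46 = 11 h 1 min; less 30 min break → 10 h 31 min
Total worked: 45 h 32 min = 45.53 h.
Threshold 44 h → overtime 1 h 32 min, regular 44 h 0 min.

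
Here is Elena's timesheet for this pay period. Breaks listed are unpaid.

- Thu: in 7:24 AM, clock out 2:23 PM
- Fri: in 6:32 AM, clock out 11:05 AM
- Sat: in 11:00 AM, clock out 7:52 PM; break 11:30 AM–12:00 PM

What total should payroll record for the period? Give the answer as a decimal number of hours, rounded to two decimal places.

19.90 hours

Thu: 7:24 AM–2:23 PM = 6 h 59 min
Fri: 6:32 AM–11:05 AM = 4 h 33 min
Sat: 11:00 AM–7:52 PM = 8 h 52 min; less 30 min break → 8 h 22 min
Total: 6 h 59 min + 4 h 33 min + 8 h 22 min = 19 h 54 min.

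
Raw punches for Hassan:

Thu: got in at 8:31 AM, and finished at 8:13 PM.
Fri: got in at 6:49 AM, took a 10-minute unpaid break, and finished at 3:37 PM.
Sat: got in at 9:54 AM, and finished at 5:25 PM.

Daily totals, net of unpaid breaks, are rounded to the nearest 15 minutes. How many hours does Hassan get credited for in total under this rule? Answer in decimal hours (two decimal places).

Thu: 8:31 AM–8:13 PM = 11 h 42 min → rounds to 11 h 45 min
Fri: 6:49 AM–3:37 PM = 8 h 48 min − 10 min = 8 h 38 min → rounds to 8 h 45 min
Sat: 9:54 AM–5:25 PM = 7 h 31 min → rounds to 7 h 30 min
Total credited: 28 h 0 min.

28.00 hours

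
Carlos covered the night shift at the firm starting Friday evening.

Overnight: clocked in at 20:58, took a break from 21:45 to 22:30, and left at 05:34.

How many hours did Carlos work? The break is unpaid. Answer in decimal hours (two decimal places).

Overnight: 20:58 → midnight = 3 h 2 min; midnight → 05:34 = 5 h 34 min; span 8 h 36 min; less 45 min break → 7 h 51 min

7.85 hours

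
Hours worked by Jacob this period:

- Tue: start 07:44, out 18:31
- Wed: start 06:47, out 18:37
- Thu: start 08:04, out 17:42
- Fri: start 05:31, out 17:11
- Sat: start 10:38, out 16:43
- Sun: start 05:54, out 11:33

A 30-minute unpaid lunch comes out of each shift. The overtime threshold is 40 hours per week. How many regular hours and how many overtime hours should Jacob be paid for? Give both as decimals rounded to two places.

Tue: 07:44–18:31 = 10 h 47 min; less 30 min break → 10 h 17 min
Wed: 06:47–18:37 = 11 h 50 min; less 30 min break → 11 h 20 min
Thu: 08:04–17:42 = 9 h 38 min; less 30 min break → 9 h 8 min
Fri: 05:31–17:11 = 11 h 40 min; less 30 min break → 11 h 10 min
Sat: 10:38–16:43 = 6 h 5 min; less 30 min break → 5 h 35 min
Sun: 05:54–11:33 = 5 h 39 min; less 30 min break → 5 h 9 min
Total worked: 52 h 39 min = 52.65 h.
Threshold 40 h → overtime 12 h 39 min, regular 40 h 0 min.

Regular 40.00 hours, overtime 12.65 hours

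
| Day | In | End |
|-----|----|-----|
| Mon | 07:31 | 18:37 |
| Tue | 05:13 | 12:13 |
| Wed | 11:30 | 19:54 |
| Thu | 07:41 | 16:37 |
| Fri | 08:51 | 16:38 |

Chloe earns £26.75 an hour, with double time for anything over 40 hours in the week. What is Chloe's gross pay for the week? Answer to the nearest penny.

Mon: 07:31–18:37 = 11 h 6 min
Tue: 05:13–12:13 = 7 h 0 min
Wed: 11:30–19:54 = 8 h 24 min
Thu: 07:41–16:37 = 8 h 56 min
Fri: 08:51–16:38 = 7 h 47 min
Total worked: 43 h 13 min = 2593 min.
Regular 40 h 0 min = 2400 min at £26.75/h; overtime 3 h 13 min = 193 min at £53.50/h.
Pay = (2400 × £26.75 + 193 × £53.50) ÷ 60 = £1242.09.

£1242.09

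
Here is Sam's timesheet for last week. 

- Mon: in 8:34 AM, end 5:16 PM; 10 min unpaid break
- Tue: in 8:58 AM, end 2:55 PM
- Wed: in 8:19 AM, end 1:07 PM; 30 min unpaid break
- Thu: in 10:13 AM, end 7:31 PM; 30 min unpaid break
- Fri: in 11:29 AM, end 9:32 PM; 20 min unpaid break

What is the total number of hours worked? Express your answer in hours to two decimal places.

Mon: 8:34 AM–5:16 PM = 8 h 42 min; less 10 min break → 8 h 32 min
Tue: 8:58 AM–2:55 PM = 5 h 57 min
Wed: 8:19 AM–1:07 PM = 4 h 48 min; less 30 min break → 4 h 18 min
Thu: 10:13 AM–7:31 PM = 9 h 18 min; less 30 min break → 8 h 48 min
Fri: 11:29 AM–9:32 PM = 10 h 3 min; less 20 min break → 9 h 43 min
Total: 8 h 32 min + 5 h 57 min + 4 h 18 min + 8 h 48 min + 9 h 43 min = 37 h 18 min.

37.30 hours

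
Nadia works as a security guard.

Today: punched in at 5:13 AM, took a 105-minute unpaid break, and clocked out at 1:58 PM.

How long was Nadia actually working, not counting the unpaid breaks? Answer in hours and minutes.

Today: 5:13 AM–1:58 PM = 8 h 45 min; less 105 min break → 7 h 0 min

7 h 0 min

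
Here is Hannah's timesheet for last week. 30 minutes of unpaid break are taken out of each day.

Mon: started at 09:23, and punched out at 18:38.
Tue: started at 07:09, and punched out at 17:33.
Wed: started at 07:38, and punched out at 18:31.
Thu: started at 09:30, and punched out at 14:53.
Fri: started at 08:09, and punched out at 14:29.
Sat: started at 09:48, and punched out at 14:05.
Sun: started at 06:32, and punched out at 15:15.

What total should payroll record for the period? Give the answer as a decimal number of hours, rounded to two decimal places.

Mon: 09:23–18:38 = 9 h 15 min; less 30 min break → 8 h 45 min
Tue: 07:09–17:33 = 10 h 24 min; less 30 min break → 9 h 54 min
Wed: 07:38–18:31 = 10 h 53 min; less 30 min break → 10 h 23 min
Thu: 09:30–14:53 = 5 h 23 min; less 30 min break → 4 h 53 min
Fri: 08:09–14:29 = 6 h 20 min; less 30 min break → 5 h 50 min
Sat: 09:48–14:05 = 4 h 17 min; less 30 min break → 3 h 47 min
Sun: 06:32–15:15 = 8 h 43 min; less 30 min break → 8 h 13 min
Total: 8 h 45 min + 9 h 54 min + 10 h 23 min + 4 h 53 min + 5 h 50 min + 3 h 47 min + 8 h 13 min = 51 h 45 min.

51.75 hours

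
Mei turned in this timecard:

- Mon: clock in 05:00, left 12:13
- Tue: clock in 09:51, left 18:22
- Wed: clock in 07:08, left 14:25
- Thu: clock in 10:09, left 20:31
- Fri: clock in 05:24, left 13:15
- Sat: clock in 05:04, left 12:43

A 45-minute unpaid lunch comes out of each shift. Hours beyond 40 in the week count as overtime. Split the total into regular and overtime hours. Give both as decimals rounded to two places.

Mon: 05:00–12:13 = 7 h 13 min; less 45 min break → 6 h 28 min
Tue: 09:51–18:22 = 8 h 31 min; less 45 min break → 7 h 46 min
Wed: 07:08–14:25 = 7 h 17 min; less 45 min break → 6 h 32 min
Thu: 10:09–20:31 = 10 h 22 min; less 45 min break → 9 h 37 min
Fri: 05:24–13:15 = 7 h 51 min; less 45 min break → 7 h 6 min
Sat: 05:04–12:43 = 7 h 39 min; less 45 min break → 6 h 54 min
Total worked: 44 h 23 min = 44.38 h.
Threshold 40 h → overtime 4 h 23 min, regular 40 h 0 min.

Regular 40.00 hours, overtime 4.38 hours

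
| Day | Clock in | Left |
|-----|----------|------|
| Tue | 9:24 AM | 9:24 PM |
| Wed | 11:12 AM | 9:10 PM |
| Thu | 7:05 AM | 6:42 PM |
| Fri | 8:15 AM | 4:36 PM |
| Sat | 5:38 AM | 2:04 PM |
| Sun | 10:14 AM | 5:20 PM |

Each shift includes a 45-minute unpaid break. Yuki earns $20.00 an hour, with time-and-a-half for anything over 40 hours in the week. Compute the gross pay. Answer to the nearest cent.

Tue: 9:24 AM–9:24 PM = 12 h 0 min; less 45 min break → 11 h 15 min
Wed: 11:12 AM–9:10 PM = 9 h 58 min; less 45 min break → 9 h 13 min
Thu: 7:05 AM–6:42 PM = 11 h 37 min; less 45 min break → 10 h 52 min
Fri: 8:15 AM–4:36 PM = 8 h 21 min; less 45 min break → 7 h 36 min
Sat: 5:38 AM–2:04 PM = 8 h 26 min; less 45 min break → 7 h 41 min
Sun: 10:14 AM–5:20 PM = 7 h 6 min; less 45 min break → 6 h 21 min
Total worked: 52 h 58 min = 3178 min.
Regular 40 h 0 min = 2400 min at $20.00/h; overtime 12 h 58 min = 778 min at $30.00/h.
Pay = (2400 × $20.00 + 778 × $30.00) ÷ 60 = $1189.00.

$1189.00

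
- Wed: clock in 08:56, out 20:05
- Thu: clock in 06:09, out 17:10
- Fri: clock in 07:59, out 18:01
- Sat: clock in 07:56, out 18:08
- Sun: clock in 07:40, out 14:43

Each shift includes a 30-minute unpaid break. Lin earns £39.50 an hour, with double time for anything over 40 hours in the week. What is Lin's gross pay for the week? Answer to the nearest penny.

Wed: 08:56–20:05 = 11 h 9 min; less 30 min break → 10 h 39 min
Thu: 06:09–17:10 = 11 h 1 min; less 30 min break → 10 h 31 min
Fri: 07:59–18:01 = 10 h 2 min; less 30 min break → 9 h 32 min
Sat: 07:56–18:08 = 10 h 12 min; less 30 min break → 9 h 42 min
Sun: 07:40–14:43 = 7 h 3 min; less 30 min break → 6 h 33 min
Total worked: 46 h 57 min = 2817 min.
Regular 40 h 0 min = 2400 min at £39.50/h; overtime 6 h 57 min = 417 min at £79.00/h.
Pay = (2400 × £39.50 + 417 × £79.00) ÷ 60 = £2129.05.

£2129.05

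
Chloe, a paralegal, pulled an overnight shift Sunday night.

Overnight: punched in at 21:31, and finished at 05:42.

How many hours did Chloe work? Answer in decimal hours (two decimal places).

8.18 hours

Overnight: 21:31 → midnight = 2 h 29 min; midnight → 05:42 = 5 h 42 min; span 8 h 11 min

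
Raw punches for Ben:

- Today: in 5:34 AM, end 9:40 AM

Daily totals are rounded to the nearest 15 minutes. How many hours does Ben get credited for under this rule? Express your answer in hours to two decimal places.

Today: 5:34 AM–9:40 AM = 4 h 6 min → rounds to 4 h 0 min

4.00 hours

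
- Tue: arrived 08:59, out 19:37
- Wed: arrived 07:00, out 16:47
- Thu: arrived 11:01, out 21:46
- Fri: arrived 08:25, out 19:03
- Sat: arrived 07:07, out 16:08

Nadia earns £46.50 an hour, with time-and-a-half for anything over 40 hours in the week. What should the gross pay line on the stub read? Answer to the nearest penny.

£2614.46

Tue: 08:59–19:37 = 10 h 38 min
Wed: 07:00–16:47 = 9 h 47 min
Thu: 11:01–21:46 = 10 h 45 min
Fri: 08:25–19:03 = 10 h 38 min
Sat: 07:07–16:08 = 9 h 1 min
Total worked: 50 h 49 min = 3049 min.
Regular 40 h 0 min = 2400 min at £46.50/h; overtime 10 h 49 min = 649 min at £69.75/h.
Pay = (2400 × £46.50 + 649 × £69.75) ÷ 60 = £2614.46.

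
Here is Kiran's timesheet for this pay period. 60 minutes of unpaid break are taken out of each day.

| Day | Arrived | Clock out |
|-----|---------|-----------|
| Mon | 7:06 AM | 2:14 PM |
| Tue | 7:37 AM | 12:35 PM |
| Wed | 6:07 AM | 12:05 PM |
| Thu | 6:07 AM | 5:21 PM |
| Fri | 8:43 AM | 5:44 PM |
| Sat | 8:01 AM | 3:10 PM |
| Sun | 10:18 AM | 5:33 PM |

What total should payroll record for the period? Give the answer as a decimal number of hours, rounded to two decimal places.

45.72 hours

Mon: 7:06 AM–2:14 PM = 7 h 8 min; less 60 min break → 6 h 8 min
Tue: 7:37 AM–12:35 PM = 4 h 58 min; less 60 min break → 3 h 58 min
Wed: 6:07 AM–12:05 PM = 5 h 58 min; less 60 min break → 4 h 58 min
Thu: 6:07 AM–5:21 PM = 11 h 14 min; less 60 min break → 10 h 14 min
Fri: 8:43 AM–5:44 PM = 9 h 1 min; less 60 min break → 8 h 1 min
Sat: 8:01 AM–3:10 PM = 7 h 9 min; less 60 min break → 6 h 9 min
Sun: 10:18 AM–5:33 PM = 7 h 15 min; less 60 min break → 6 h 15 min
Total: 6 h 8 min + 3 h 58 min + 4 h 58 min + 10 h 14 min + 8 h 1 min + 6 h 9 min + 6 h 15 min = 45 h 43 min.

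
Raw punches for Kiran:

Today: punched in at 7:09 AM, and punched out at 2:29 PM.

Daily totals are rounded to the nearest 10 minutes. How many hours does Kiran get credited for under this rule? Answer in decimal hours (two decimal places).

Today: 7:09 AM–2:29 PM = 7 h 20 min → rounds to 7 h 20 min

7.33 hours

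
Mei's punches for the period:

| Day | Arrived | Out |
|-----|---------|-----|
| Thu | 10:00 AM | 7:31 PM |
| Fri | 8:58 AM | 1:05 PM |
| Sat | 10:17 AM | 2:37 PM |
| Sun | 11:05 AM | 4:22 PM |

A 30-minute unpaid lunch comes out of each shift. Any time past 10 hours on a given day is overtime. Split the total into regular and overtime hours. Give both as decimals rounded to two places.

Thu: 10:00 AM–7:31 PM = 9 h 31 min; less 30 min break → 9 h 1 min
Fri: 8:58 AM–1:05 PM = 4 h 7 min; less 30 min break → 3 h 37 min
Sat: 10:17 AM–2:37 PM = 4 h 20 min; less 30 min break → 3 h 50 min
Sun: 11:05 AM–4:22 PM = 5 h 17 min; less 30 min break → 4 h 47 min
Thu reg 9 h 1 min / OT 0 h 0 min; Fri reg 3 h 37 min / OT 0 h 0 min; Sat reg 3 h 50 min / OT 0 h 0 min; Sun reg 4 h 47 min / OT 0 h 0 min.
Totals: regular 21 h 15 min, overtime 0 h 0 min.

Regular 21.25 hours, overtime 0.00 hours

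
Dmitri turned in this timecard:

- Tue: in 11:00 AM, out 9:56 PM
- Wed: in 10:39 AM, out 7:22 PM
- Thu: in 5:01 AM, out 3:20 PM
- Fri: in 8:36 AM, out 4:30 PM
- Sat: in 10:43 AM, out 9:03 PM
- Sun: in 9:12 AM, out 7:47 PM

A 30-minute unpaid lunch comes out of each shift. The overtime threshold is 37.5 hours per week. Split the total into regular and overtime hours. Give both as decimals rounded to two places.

Tue: 11:00 AM–9:56 PM = 10 h 56 min; less 30 min break → 10 h 26 min
Wed: 10:39 AM–7:22 PM = 8 h 43 min; less 30 min break → 8 h 13 min
Thu: 5:01 AM–3:20 PM = 10 h 19 min; less 30 min break → 9 h 49 min
Fri: 8:36 AM–4:30 PM = 7 h 54 min; less 30 min break → 7 h 24 min
Sat: 10:43 AM–9:03 PM = 10 h 20 min; less 30 min break → 9 h 50 min
Sun: 9:12 AM–7:47 PM = 10 h 35 min; less 30 min break → 10 h 5 min
Total worked: 55 h 47 min = 55.78 h.
Threshold 37.5 h → overtime 18 h 17 min, regular 37 h 30 min.

Regular 37.50 hours, overtime 18.28 hours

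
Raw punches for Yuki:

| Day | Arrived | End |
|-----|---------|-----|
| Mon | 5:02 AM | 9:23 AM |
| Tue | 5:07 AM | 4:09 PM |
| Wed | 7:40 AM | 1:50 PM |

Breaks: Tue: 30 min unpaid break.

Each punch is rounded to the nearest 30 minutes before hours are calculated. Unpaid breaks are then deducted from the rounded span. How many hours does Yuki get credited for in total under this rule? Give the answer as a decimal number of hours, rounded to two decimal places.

21.50 hours

Mon: in 5:02 AM→5:00 AM, out 9:23 AM→9:30 AM; 4 h 30 min
Tue: in 5:07 AM→5:00 AM, out 4:09 PM→4:00 PM; 11 h 0 min − 30 min = 10 h 30 min
Wed: in 7:40 AM→7:30 AM, out 1:50 PM→2:00 PM; 6 h 30 min
Total credited: 21 h 30 min.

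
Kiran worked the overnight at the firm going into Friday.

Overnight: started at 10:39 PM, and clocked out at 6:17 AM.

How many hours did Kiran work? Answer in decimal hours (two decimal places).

7.63 hours

Overnight: 10:39 PM → midnight = 1 h 21 min; midnight → 6:17 AM = 6 h 17 min; span 7 h 38 min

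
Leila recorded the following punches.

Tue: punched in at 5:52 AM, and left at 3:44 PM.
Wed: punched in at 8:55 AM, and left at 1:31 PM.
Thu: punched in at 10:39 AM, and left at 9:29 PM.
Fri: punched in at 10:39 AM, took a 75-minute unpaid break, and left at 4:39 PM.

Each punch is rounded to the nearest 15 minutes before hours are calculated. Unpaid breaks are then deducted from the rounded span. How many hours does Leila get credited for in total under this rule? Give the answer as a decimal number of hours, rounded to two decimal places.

Tue: in 5:52 AM→5:45 AM, out 3:44 PM→3:45 PM; 10 h 0 min
Wed: in 8:55 AM→9:00 AM, out 1:31 PM→1:30 PM; 4 h 30 min
Thu: in 10:39 AM→10:45 AM, out 9:29 PM→9:30 PM; 10 h 45 min
Fri: in 10:39 AM→10:45 AM, out 4:39 PM→4:45 PM; 6 h 0 min − 75 min = 4 h 45 min
Total credited: 30 h 0 min.

30.00 hours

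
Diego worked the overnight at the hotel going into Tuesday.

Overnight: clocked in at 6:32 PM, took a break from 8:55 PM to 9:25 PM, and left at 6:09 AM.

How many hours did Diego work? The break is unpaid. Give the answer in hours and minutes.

11 h 7 min

Overnight: 6:32 PM → midnight = 5 h 28 min; midnight → 6:09 AM = 6 h 9 min; span 11 h 37 min; less 30 min break → 11 h 7 min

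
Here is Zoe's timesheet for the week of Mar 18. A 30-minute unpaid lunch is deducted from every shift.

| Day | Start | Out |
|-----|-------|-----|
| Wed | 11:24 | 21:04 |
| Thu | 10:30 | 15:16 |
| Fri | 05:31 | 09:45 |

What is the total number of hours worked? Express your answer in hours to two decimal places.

Wed: 11:24–21:04 = 9 h 40 min; less 30 min break → 9 h 10 min
Thu: 10:30–15:16 = 4 h 46 min; less 30 min break → 4 h 16 min
Fri: 05:31–09:45 = 4 h 14 min; less 30 min break → 3 h 44 min
Total: 9 h 10 min + 4 h 16 min + 3 h 44 min = 17 h 10 min.

17.17 hours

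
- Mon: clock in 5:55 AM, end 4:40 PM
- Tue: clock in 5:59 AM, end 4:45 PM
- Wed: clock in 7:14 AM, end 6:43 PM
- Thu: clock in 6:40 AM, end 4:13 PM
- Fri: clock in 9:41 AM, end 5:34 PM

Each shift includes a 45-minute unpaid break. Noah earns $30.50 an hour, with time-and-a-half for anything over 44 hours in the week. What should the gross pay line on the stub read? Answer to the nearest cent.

$1464.76

Mon: 5:55 AM–4:40 PM = 10 h 45 min; less 45 min break → 10 h 0 min
Tue: 5:59 AM–4:45 PM = 10 h 46 min; less 45 min break → 10 h 1 min
Wed: 7:14 AM–6:43 PM = 11 h 29 min; less 45 min break → 10 h 44 min
Thu: 6:40 AM–4:13 PM = 9 h 33 min; less 45 min break → 8 h 48 min
Fri: 9:41 AM–5:34 PM = 7 h 53 min; less 45 min break → 7 h 8 min
Total worked: 46 h 41 min = 2801 min.
Regular 44 h 0 min = 2640 min at $30.50/h; overtime 2 h 41 min = 161 min at $45.75/h.
Pay = (2640 × $30.50 + 161 × $45.75) ÷ 60 = $1464.76.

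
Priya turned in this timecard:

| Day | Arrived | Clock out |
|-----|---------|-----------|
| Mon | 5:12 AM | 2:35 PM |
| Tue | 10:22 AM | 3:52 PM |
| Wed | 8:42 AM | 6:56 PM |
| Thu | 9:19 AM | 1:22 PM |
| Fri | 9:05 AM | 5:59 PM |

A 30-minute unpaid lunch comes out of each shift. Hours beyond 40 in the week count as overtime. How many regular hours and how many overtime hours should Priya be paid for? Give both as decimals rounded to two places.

Regular 35.57 hours, overtime 0.00 hours

Mon: 5:12 AM–2:35 PM = 9 h 23 min; less 30 min break → 8 h 53 min
Tue: 10:22 AM–3:52 PM = 5 h 30 min; less 30 min break → 5 h 0 min
Wed: 8:42 AM–6:56 PM = 10 h 14 min; less 30 min break → 9 h 44 min
Thu: 9:19 AM–1:22 PM = 4 h 3 min; less 30 min break → 3 h 33 min
Fri: 9:05 AM–5:59 PM = 8 h 54 min; less 30 min break → 8 h 24 min
Total worked: 35 h 34 min = 35.57 h.
Threshold 40 h → overtime 0 h 0 min, regular 35 h 34 min.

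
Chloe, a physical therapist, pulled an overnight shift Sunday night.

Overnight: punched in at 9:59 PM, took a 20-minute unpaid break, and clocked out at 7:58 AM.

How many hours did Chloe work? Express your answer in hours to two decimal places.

Overnight: 9:59 PM → midnight = 2 h 1 min; midnight → 7:58 AM = 7 h 58 min; span 9 h 59 min; less 20 min break → 9 h 39 min

9.65 hours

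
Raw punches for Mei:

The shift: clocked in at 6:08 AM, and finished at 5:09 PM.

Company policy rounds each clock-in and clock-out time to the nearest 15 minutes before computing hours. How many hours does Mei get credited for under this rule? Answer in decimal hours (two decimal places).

11.00 hours

The shift: in 6:08 AM→6:15 AM, out 5:09 PM→5:15 PM; 11 h 0 min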